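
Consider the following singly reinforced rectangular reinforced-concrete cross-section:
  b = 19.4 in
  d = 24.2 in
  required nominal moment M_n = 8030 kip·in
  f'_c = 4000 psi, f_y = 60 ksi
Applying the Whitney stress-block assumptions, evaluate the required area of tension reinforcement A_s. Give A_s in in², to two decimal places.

A_s ≈ 6.27 in²

From M_n = 0.85 f'_c a b (d − a/2):
a = d − √(d² − 2M_n/(0.85 f'_c b)) = 24.2 − √(24.2² − 2 × 8030/(0.85 × 4 × 19.4)) = 5.702 in.
A_s = 0.85 f'_c a b / f_y = 0.85 × 4 × 5.702 × 19.4 / 60 = 6.268 in².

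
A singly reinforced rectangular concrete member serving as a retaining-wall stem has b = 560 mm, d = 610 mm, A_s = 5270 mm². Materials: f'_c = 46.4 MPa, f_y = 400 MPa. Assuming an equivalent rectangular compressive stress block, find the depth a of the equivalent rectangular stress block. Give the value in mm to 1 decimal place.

T = A_s f_y = 5270 × 400 = 2108000 N = 2108 kN.
Setting C = 0.85 f'_c a b equal to T: a = 2108000/(0.85 × 46.4 × 560) = 95.4 mm.

a ≈ 95.4 mm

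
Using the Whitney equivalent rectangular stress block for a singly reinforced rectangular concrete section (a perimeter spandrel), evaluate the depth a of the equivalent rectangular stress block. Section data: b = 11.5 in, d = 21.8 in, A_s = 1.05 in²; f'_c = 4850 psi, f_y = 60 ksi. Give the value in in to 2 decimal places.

T = A_s f_y = 1.05 × 60 = 63 kips.
a = T/(0.85 f'_c b) = 63/(0.85 × 4.85 × 11.5) = 1.33 in.

a ≈ 1.33 in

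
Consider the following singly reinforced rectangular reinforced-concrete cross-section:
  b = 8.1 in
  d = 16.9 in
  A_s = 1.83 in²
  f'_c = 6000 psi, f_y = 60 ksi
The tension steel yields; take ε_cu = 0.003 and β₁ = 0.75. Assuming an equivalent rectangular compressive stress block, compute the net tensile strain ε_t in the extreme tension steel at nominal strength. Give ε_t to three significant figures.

a = A_s f_y/(0.85 f'_c b) = 2.658 in.
β₁ = 0.75, so c = a/β₁ = 2.658/0.75 = 3.544 in.
From the linear strain diagram with ε_cu = 0.003: ε_t = 0.003 (d − c)/c = 0.003 × (16.9 − 3.544)/3.544 = 0.0113.
Since ε_t ≥ 0.005, the section is tension-controlled.

ε_t ≈ 0.0113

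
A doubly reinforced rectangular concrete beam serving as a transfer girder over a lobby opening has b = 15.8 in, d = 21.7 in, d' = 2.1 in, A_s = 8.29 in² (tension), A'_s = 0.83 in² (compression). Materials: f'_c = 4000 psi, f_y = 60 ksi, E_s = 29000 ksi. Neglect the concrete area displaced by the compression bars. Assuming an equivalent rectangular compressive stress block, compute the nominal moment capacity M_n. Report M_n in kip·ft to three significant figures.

M_n ≈ 735 kip·ft

Assume both steels yield.
a = (A_s − A'_s) f_y/(0.85 f'_c b) = (8.29 − 0.83) × 60/(0.85 × 4 × 15.8) = 8.332 in.
c = a/β₁ = 8.332/0.85 = 9.802 in; ε'_s = 0.003(c − d')/c = 0.0024 ≥ ε_y = 0.0021, so the compression steel yields.
M_n = (A_s − A'_s) f_y (d − a/2) + A'_s f_y (d − d') = 447.6 × (21.7 − 4.166) + 49.8 × (21.7 − 2.1) = 7848.2 + 976.1 = 8824.3 kip·in = 8824.3/12 = 735.36 kip·ft.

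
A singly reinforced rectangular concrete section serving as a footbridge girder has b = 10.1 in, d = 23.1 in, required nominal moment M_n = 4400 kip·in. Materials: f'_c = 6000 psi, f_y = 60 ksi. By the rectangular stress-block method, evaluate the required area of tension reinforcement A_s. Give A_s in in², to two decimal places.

A_s ≈ 3.48 in²

From M_n = 0.85 f'_c a b (d − a/2):
a = d − √(d² − 2M_n/(0.85 f'_c b)) = 23.1 − √(23.1² − 2 × 4400/(0.85 × 6 × 10.1)) = 4.053 in.
A_s = 0.85 f'_c a b / f_y = 0.85 × 6 × 4.053 × 10.1 / 60 = 3.480 in².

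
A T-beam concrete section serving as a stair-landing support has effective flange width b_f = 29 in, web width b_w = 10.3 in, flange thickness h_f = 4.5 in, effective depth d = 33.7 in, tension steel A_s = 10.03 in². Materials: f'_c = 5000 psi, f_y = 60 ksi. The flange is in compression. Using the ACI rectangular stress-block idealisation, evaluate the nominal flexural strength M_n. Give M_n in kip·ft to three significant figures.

M_n ≈ 1570 kip·ft

Tension: T = A_s f_y = 10.03 × 60 = 601.8 kips.
Try a within the flange: a = T/(0.85 f'_c b_f) = 601.8/(0.85 × 5 × 29) = 4.883 in.
a = 4.883 > h_f = 4.5 in: the block extends into the web. Split into flange-overhang and web parts.
C_f = 0.85 f'_c (b_f − b_w) h_f = 0.85 × 5 × (29 − 10.3) × 4.5 = 357.6 kips.
Remaining web compression depth: a_w = (T − C_f)/(0.85 f'_c b_w) = (601.8 − 357.6)/(0.85 × 5 × 10.3) = 5.579 in.
M_n = C_f(d − h_f/2) + (T − C_f)(d − a_w/2) = 357.6 × (33.7 − 2.25) + 244.2 × (33.7 − 2.7895) = 11246.5 + 7548.3 = 18794.8 kip·in.
M_n = 18794.8/12 = 1566.23 kip·ft.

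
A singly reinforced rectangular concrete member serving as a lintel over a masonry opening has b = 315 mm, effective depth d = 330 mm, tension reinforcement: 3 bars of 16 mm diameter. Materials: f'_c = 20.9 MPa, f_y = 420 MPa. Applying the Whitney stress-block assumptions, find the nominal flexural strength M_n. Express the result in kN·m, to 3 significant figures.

M_n ≈ 77.8 kN·m

A_s = 3 × 201 = 603 mm².
T = A_s f_y = 603 × 420 = 253260 N = 253.26 kN.
From C = T: a = T/(0.85 f'_c b) = 253260/(0.85 × 20.9 × 315) = 45.26 mm.
M_n = T(d − a/2) = 253.26 kN × (330 − 22.63) mm = 77.84 kN·m.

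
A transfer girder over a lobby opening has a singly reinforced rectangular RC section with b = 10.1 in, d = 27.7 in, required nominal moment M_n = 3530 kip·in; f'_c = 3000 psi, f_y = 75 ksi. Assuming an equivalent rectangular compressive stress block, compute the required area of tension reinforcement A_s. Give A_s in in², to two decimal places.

A_s ≈ 1.89 in²

From M_n = 0.85 f'_c a b (d − a/2):
a = d − √(d² − 2M_n/(0.85 f'_c b)) = 27.7 − √(27.7² − 2 × 3530/(0.85 × 3 × 10.1)) = 5.493 in.
A_s = 0.85 f'_c a b / f_y = 0.85 × 3 × 5.493 × 10.1 / 75 = 1.886 in².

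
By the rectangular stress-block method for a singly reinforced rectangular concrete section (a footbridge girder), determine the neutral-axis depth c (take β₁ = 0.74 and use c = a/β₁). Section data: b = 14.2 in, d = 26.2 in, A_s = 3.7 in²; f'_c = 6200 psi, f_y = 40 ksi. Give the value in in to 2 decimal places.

T = A_s f_y = 3.7 × 40 = 148 kips.
a = T/(0.85 f'_c b) = 148/(0.85 × 6.2 × 14.2) = 1.9777 in.
With β₁ = 0.74, c = a/β₁ = 1.9777/0.74 = 2.67 in.

c ≈ 2.67 in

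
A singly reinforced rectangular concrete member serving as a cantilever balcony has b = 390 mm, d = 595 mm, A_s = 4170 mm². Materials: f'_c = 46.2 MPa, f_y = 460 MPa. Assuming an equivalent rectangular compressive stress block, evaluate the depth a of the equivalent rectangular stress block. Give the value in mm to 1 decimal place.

a ≈ 125.2 mm

T = A_s f_y = 4170 × 460 = 1918200 N = 1918.2 kN.
Setting C = 0.85 f'_c a b equal to T: a = 1918200/(0.85 × 46.2 × 390) = 125.2 mm.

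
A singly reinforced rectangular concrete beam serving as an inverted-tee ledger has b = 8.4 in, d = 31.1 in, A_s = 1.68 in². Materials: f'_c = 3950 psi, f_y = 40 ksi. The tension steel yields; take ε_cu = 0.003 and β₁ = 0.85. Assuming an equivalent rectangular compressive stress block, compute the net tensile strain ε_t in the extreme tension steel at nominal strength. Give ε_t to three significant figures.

ε_t ≈ 0.0303

a = A_s f_y/(0.85 f'_c b) = 2.383 in.
β₁ = 0.85, so c = a/β₁ = 2.383/0.85 = 2.804 in.
From the linear strain diagram with ε_cu = 0.003: ε_t = 0.003 (d − c)/c = 0.003 × (31.1 − 2.804)/2.804 = 0.0303.
Since ε_t ≥ 0.005, the section is tension-controlled.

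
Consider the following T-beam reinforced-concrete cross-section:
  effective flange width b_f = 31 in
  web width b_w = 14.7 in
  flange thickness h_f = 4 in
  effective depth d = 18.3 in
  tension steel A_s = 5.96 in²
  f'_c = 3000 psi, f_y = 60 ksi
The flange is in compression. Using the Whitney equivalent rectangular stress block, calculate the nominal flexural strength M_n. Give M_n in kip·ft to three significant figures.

M_n ≈ 477 kip·ft

Tension: T = A_s f_y = 5.96 × 60 = 357.6 kips.
Try a within the flange: a = T/(0.85 f'_c b_f) = 357.6/(0.85 × 3 × 31) = 4.524 in.
a = 4.524 > h_f = 4 in: the block extends into the web. Split into flange-overhang and web parts.
C_f = 0.85 f'_c (b_f − b_w) h_f = 0.85 × 3 × (31 − 14.7) × 4 = 166.3 kips.
Remaining web compression depth: a_w = (T − C_f)/(0.85 f'_c b_w) = (357.6 − 166.3)/(0.85 × 3 × 14.7) = 5.103 in.
M_n = C_f(d − h_f/2) + (T − C_f)(d − a_w/2) = 166.3 × (18.3 − 2) + 191.3 × (18.3 − 2.5515) = 2710.7 + 3012.7 = 5723.4 kip·in.
M_n = 5723.4/12 = 476.95 kip·ft.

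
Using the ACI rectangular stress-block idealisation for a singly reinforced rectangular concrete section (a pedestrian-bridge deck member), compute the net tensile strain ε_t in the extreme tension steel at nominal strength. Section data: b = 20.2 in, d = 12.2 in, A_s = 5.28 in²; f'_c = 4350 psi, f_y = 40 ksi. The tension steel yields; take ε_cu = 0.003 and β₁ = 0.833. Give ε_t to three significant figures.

a = A_s f_y/(0.85 f'_c b) = 2.828 in.
β₁ = 0.833, so c = a/β₁ = 2.828/0.833 = 3.395 in.
From the linear strain diagram with ε_cu = 0.003: ε_t = 0.003 (d − c)/c = 0.003 × (12.2 − 3.395)/3.395 = 0.00778.
Since ε_t ≥ 0.005, the section is tension-controlled.

ε_t ≈ 0.00778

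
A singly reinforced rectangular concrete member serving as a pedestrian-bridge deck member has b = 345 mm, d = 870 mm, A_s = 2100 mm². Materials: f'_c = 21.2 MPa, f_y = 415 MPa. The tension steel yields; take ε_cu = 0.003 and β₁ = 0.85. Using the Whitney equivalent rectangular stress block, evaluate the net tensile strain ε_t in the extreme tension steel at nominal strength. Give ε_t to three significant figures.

ε_t ≈ 0.0128

a = A_s f_y/(0.85 f'_c b) = 140.18 mm.
β₁ = 0.85, so c = a/β₁ = 140.18/0.85 = 164.92 mm.
From the linear strain diagram with ε_cu = 0.003: ε_t = 0.003 (d − c)/c = 0.003 × (870 − 164.92)/164.92 = 0.0128.
Since ε_t ≥ 0.005, the section is tension-controlled.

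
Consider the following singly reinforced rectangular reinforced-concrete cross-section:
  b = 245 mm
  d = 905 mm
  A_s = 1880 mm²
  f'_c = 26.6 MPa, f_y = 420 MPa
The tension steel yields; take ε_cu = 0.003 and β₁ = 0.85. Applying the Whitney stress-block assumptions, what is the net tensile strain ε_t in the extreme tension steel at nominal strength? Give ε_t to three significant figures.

ε_t ≈ 0.0132

a = A_s f_y/(0.85 f'_c b) = 142.54 mm.
β₁ = 0.85, so c = a/β₁ = 142.54/0.85 = 167.69 mm.
From the linear strain diagram with ε_cu = 0.003: ε_t = 0.003 (d − c)/c = 0.003 × (905 − 167.69)/167.69 = 0.0132.
Since ε_t ≥ 0.005, the section is tension-controlled.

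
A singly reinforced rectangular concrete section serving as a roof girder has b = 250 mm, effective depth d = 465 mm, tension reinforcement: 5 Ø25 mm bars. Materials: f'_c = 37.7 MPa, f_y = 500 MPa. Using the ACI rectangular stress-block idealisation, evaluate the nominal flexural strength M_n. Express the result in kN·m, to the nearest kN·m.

A_s = 5 × 491 = 2455 mm².
T = A_s f_y = 2455 × 500 = 1227500 N = 1227.5 kN.
From C = T: a = T/(0.85 f'_c b) = 1227500/(0.85 × 37.7 × 250) = 153.22 mm.
M_n = T(d − a/2) = 1227.5 kN × (465 − 76.61) mm = 476.75 kN·m.

M_n ≈ 477 kN·m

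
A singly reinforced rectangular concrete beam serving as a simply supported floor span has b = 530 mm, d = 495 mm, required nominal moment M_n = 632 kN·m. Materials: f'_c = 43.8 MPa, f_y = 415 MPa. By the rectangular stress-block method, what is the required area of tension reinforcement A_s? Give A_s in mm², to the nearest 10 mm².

A_s ≈ 3310 mm²

With M_n = 0.85 f'_c a b (d − a/2), solve the quadratic for a:
a = d − √(d² − 2M_n/(0.85 f'_c b)) = 495 − √(495² − 2 × 632×10⁶/(0.85 × 43.8 × 530)) = 69.60 mm.
A_s = 0.85 f'_c a b / f_y = 0.85 × 43.8 × 69.60 × 530 / 415 = 3309.3 mm².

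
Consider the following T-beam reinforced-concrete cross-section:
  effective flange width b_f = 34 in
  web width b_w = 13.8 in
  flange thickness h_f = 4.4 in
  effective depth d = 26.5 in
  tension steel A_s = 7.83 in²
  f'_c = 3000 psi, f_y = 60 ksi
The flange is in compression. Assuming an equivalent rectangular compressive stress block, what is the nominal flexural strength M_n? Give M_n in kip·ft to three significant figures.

M_n ≈ 926 kip·ft

Tension: T = A_s f_y = 7.83 × 60 = 469.8 kips.
Try a within the flange: a = T/(0.85 f'_c b_f) = 469.8/(0.85 × 3 × 34) = 5.419 in.
a = 5.419 > h_f = 4.4 in: the block extends into the web. Split into flange-overhang and web parts.
C_f = 0.85 f'_c (b_f − b_w) h_f = 0.85 × 3 × (34 − 13.8) × 4.4 = 226.6 kips.
Remaining web compression depth: a_w = (T − C_f)/(0.85 f'_c b_w) = (469.8 − 226.6)/(0.85 × 3 × 13.8) = 6.911 in.
M_n = C_f(d − h_f/2) + (T − C_f)(d − a_w/2) = 226.6 × (26.5 − 2.2) + 243.2 × (26.5 − 3.4555) = 5506.4 + 5604.4 = 11110.8 kip·in.
M_n = 11110.8/12 = 925.90 kip·ft.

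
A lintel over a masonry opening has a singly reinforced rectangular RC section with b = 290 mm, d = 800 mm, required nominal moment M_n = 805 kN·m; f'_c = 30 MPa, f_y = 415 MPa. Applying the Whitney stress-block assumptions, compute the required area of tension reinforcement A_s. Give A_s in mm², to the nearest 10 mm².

With M_n = 0.85 f'_c a b (d − a/2), solve the quadratic for a:
a = d − √(d² − 2M_n/(0.85 f'_c b)) = 800 − √(800² − 2 × 805×10⁶/(0.85 × 30 × 290)) = 150.17 mm.
A_s = 0.85 f'_c a b / f_y = 0.85 × 30 × 150.17 × 290 / 415 = 2675.9 mm².

A_s ≈ 2680 mm²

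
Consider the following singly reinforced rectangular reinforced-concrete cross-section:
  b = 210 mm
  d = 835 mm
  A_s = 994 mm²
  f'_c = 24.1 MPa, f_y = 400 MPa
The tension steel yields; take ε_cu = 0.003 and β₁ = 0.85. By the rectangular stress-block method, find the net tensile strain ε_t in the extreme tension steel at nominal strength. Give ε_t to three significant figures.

ε_t ≈ 0.0200

a = A_s f_y/(0.85 f'_c b) = 92.43 mm.
β₁ = 0.85, so c = a/β₁ = 92.43/0.85 = 108.74 mm.
From the linear strain diagram with ε_cu = 0.003: ε_t = 0.003 (d − c)/c = 0.003 × (835 − 108.74)/108.74 = 0.0200.
Since ε_t ≥ 0.005, the section is tension-controlled.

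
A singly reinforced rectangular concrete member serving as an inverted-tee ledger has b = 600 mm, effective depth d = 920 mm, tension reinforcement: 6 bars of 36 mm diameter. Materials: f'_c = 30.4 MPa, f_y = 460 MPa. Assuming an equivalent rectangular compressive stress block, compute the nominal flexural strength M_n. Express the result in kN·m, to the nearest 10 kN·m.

A_s = 6 × 1018 = 6108 mm².
T = A_s f_y = 6108 × 460 = 2809680 N = 2809.68 kN.
From C = T: a = T/(0.85 f'_c b) = 2809680/(0.85 × 30.4 × 600) = 181.22 mm.
M_n = T(d − a/2) = 2809.68 kN × (920 − 90.61) mm = 2330.32 kN·m.

M_n ≈ 2330 kN·m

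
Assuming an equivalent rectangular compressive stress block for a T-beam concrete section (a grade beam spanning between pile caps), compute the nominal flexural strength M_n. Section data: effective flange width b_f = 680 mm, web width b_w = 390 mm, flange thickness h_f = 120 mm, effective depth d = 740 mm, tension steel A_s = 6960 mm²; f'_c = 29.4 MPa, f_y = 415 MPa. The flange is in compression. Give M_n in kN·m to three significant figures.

M_n ≈ 1880 kN·m

Tension: T = A_s f_y = 6960 × 415 = 2888400 N.
Try a within the flange: a = T/(0.85 f'_c b_f) = 2888400/(0.85 × 29.4 × 680) = 169.97 mm.
a = 169.97 > h_f = 120 mm: the block extends into the web. Split into flange-overhang and web parts.
C_f = 0.85 f'_c (b_f − b_w) h_f = 0.85 × 29.4 × (680 − 390) × 120 = 869652 N.
Remaining web compression depth: a_w = (T − C_f)/(0.85 f'_c b_w) = (2888400 − 869652)/(0.85 × 29.4 × 390) = 207.13 mm.
M_n = C_f(d − h_f/2) + (T − C_f)(d − a_w/2) = 869652 × (740 − 60) + 2018748 × (740 − 103.565) = 591.36 + 1284.80 = 1876.16 × 10⁶ N·mm.
M_n = 1876.16 kN·m.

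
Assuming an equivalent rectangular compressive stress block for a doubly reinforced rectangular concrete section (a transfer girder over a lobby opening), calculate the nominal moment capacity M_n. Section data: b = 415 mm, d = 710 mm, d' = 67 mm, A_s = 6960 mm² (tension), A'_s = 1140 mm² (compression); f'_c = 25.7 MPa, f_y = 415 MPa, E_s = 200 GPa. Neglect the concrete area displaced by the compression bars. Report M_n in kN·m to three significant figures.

Assume both tension and compression steel yield.
Net tension couple steel: A_s − A'_s = 5820 mm².
a = (A_s − A'_s) f_y / (0.85 f'_c b) = 2415300/(0.85 × 25.7 × 415) = 266.42 mm.
c = a/β₁ = 266.42/0.85 = 313.44 mm; ε'_s = 0.003(c − d')/c = 0.0024 ≥ f_y/E_s = 0.0021, so compression steel does yield.
M_n = (A_s − A'_s) f_y (d − a/2) + A'_s f_y (d − d') = [2415300 × (710 − 133.21) + 473100 × (710 − 67)] × 10⁻⁶ = 1393.12 + 304.20 = 1697.32 kN·m.

M_n ≈ 1700 kN·m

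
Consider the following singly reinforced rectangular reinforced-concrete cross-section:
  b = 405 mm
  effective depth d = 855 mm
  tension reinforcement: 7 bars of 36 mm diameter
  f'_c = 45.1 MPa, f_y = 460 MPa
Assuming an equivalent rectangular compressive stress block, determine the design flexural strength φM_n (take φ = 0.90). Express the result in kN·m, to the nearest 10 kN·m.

A_s = 7 × 1018 = 7126 mm².
T = A_s f_y = 7126 × 460 = 3277960 N = 3277.96 kN.
From C = T: a = T/(0.85 f'_c b) = 3277960/(0.85 × 45.1 × 405) = 211.13 mm.
M_n = T(d − a/2) = 3277.96 kN × (855 − 105.565) mm = 2456.62 kN·m.
φM_n = 0.90 × 2456.62 = 2210.96 kN·m.

φM_n ≈ 2210 kN·m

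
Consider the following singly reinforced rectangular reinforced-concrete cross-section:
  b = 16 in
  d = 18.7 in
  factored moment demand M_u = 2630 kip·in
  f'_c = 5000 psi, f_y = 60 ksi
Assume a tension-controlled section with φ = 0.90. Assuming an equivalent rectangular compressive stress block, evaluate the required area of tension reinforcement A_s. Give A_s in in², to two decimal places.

A_s ≈ 2.79 in²

M_n = M_u/φ = 2630/0.90 = 2922.22 kip·in.
From M_n = 0.85 f'_c a b (d − a/2):
a = d − √(d² − 2M_n/(0.85 f'_c b)) = 18.7 − √(18.7² − 2 × 2922.22/(0.85 × 5 × 16)) = 2.460 in.
A_s = 0.85 f'_c a b / f_y = 0.85 × 5 × 2.460 × 16 / 60 = 2.788 in².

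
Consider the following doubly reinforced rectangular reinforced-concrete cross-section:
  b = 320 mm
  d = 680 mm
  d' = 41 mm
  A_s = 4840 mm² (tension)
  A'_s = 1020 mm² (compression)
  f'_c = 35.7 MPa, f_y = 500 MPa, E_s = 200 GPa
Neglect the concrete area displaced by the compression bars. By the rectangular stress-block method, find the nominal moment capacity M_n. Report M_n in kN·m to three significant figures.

M_n ≈ 1440 kN·m

Assume both tension and compression steel yield.
Net tension couple steel: A_s − A'_s = 3820 mm².
a = (A_s − A'_s) f_y / (0.85 f'_c b) = 1910000/(0.85 × 35.7 × 320) = 196.70 mm.
c = a/β₁ = 196.70/0.795 = 247.42 mm; ε'_s = 0.003(c − d')/c = 0.0025 ≥ f_y/E_s = 0.0025, so compression steel does yield.
M_n = (A_s − A'_s) f_y (d − a/2) + A'_s f_y (d − d') = [1910000 × (680 − 98.35) + 510000 × (680 − 41)] × 10⁻⁶ = 1110.95 + 325.89 = 1436.84 kN·m.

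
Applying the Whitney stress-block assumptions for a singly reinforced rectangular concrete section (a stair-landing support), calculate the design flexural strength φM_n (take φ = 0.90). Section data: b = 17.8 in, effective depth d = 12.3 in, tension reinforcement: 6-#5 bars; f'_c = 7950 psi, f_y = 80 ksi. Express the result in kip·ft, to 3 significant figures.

φM_n ≈ 130 kip·ft

A_s = 6 × 0.31 = 1.86 in².
T = A_s f_y = 1.86 × 80 = 148.8 kips.
a = T/(0.85 f'_c b) = 148.8/(0.85 × 7.95 × 17.8) = 1.237 in.
M_n = T(d − a/2) = 148.8 × (12.3 − 0.6185) = 1738.2 kip·in = 1738.2/12 = 144.85 kip·ft.
φM_n = 0.90 × 144.85 = 130.37 kip·ft.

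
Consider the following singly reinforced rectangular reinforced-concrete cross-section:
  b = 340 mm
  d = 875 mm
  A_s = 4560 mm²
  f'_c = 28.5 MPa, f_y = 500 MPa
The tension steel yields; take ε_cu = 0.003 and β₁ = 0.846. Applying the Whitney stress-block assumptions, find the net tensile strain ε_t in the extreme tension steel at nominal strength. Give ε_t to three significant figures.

a = A_s f_y/(0.85 f'_c b) = 276.82 mm.
β₁ = 0.846, so c = a/β₁ = 276.82/0.846 = 327.21 mm.
From the linear strain diagram with ε_cu = 0.003: ε_t = 0.003 (d − c)/c = 0.003 × (875 − 327.21)/327.21 = 0.00502.
Since ε_t ≥ 0.005, the section is tension-controlled.

ε_t ≈ 0.00502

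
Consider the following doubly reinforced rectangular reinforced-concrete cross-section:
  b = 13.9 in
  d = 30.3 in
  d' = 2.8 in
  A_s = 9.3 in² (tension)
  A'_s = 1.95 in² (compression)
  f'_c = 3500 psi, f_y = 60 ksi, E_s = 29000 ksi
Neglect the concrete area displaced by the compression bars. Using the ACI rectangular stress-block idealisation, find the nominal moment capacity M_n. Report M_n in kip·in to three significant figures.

Assume both steels yield.
a = (A_s − A'_s) f_y/(0.85 f'_c b) = (9.3 − 1.95) × 60/(0.85 × 3.5 × 13.9) = 10.664 in.
c = a/β₁ = 10.664/0.85 = 12.546 in; ε'_s = 0.003(c − d')/c = 0.0023 ≥ ε_y = 0.0021, so the compression steel yields.
M_n = (A_s − A'_s) f_y (d − a/2) + A'_s f_y (d − d') = 441 × (30.3 − 5.332) + 117 × (30.3 − 2.8) = 11010.9 + 3217.5 = 14228.4 kip·in.

M_n ≈ 14200 kip·in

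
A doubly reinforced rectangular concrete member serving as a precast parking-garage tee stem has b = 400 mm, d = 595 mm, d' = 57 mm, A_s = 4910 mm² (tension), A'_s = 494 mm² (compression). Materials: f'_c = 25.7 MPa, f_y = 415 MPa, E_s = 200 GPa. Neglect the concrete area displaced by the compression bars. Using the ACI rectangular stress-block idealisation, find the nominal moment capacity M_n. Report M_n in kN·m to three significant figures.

Assume both tension and compression steel yield.
Net tension couple steel: A_s − A'_s = 4416 mm².
a = (A_s − A'_s) f_y / (0.85 f'_c b) = 1832640/(0.85 × 25.7 × 400) = 209.73 mm.
c = a/β₁ = 209.73/0.85 = 246.74 mm; ε'_s = 0.003(c − d')/c = 0.0023 ≥ f_y/E_s = 0.0021, so compression steel does yield.
M_n = (A_s − A'_s) f_y (d − a/2) + A'_s f_y (d − d') = [1832640 × (595 − 104.865) + 205010 × (595 − 57)] × 10⁻⁶ = 898.24 + 110.30 = 1008.54 kN·m.

M_n ≈ 1010 kN·m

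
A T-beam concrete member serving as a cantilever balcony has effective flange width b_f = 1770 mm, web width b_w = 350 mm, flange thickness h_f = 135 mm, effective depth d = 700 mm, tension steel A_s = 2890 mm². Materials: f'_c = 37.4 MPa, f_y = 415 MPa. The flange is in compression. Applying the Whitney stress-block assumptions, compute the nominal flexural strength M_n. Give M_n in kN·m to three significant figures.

M_n ≈ 827 kN·m

Tension: T = A_s f_y = 2890 × 415 = 1199350 N.
Try a within the flange: a = T/(0.85 f'_c b_f) = 1199350/(0.85 × 37.4 × 1770) = 21.31 mm.
Since a = 21.31 ≤ h_f = 135 mm, the stress block lies entirely in the flange; analyse as a rectangular beam of width b_f.
M_n = T(d − a/2) = 1199350 × (700 − 10.655) = 826.77 × 10⁶ N·mm.
M_n = 826.77 kN·m.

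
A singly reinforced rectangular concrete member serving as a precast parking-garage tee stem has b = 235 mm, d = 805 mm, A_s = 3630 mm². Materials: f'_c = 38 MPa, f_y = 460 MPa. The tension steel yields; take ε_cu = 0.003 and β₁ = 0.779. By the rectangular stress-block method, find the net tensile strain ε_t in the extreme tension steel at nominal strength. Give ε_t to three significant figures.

ε_t ≈ 0.00555

a = A_s f_y/(0.85 f'_c b) = 219.99 mm.
β₁ = 0.779, so c = a/β₁ = 219.99/0.779 = 282.40 mm.
From the linear strain diagram with ε_cu = 0.003: ε_t = 0.003 (d − c)/c = 0.003 × (805 − 282.40)/282.40 = 0.00555.
Since ε_t ≥ 0.005, the section is tension-controlled.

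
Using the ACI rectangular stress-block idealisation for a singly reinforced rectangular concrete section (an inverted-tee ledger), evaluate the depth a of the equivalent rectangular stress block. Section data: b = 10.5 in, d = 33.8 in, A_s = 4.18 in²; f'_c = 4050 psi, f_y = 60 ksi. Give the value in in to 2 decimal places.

T = A_s f_y = 4.18 × 60 = 250.8 kips.
a = T/(0.85 f'_c b) = 250.8/(0.85 × 4.05 × 10.5) = 6.94 in.

a ≈ 6.94 in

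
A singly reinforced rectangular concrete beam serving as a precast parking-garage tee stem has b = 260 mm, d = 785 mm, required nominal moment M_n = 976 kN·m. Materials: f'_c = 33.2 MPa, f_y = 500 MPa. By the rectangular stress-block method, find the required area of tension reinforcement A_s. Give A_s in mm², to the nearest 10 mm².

With M_n = 0.85 f'_c a b (d − a/2), solve the quadratic for a:
a = d − √(d² − 2M_n/(0.85 f'_c b)) = 785 − √(785² − 2 × 976×10⁶/(0.85 × 33.2 × 260)) = 193.24 mm.
A_s = 0.85 f'_c a b / f_y = 0.85 × 33.2 × 193.24 × 260 / 500 = 2835.7 mm².

A_s ≈ 2840 mm²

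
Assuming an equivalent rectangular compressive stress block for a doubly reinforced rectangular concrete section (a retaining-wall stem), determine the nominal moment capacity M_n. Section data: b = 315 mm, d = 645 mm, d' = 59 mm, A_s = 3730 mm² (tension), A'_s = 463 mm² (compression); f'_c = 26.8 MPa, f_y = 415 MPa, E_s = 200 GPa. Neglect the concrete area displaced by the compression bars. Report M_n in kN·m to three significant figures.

Assume both tension and compression steel yield.
Net tension couple steel: A_s − A'_s = 3267 mm².
a = (A_s − A'_s) f_y / (0.85 f'_c b) = 1355805/(0.85 × 26.8 × 315) = 188.94 mm.
c = a/β₁ = 188.94/0.85 = 222.28 mm; ε'_s = 0.003(c − d')/c = 0.0022 ≥ f_y/E_s = 0.0021, so compression steel does yield.
M_n = (A_s − A'_s) f_y (d − a/2) + A'_s f_y (d − d') = [1355805 × (645 − 94.47) + 192145 × (645 − 59)] × 10⁻⁶ = 746.41 + 112.60 = 859.01 kN·m.

M_n ≈ 859 kN·m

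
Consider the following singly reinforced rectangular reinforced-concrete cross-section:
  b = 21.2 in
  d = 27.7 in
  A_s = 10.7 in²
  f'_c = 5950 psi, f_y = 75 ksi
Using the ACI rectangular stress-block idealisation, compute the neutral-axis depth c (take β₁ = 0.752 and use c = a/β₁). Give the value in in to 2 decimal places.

c ≈ 9.95 in

T = A_s f_y = 10.7 × 75 = 802.5 kips.
a = T/(0.85 f'_c b) = 802.5/(0.85 × 5.95 × 21.2) = 7.4847 in.
With β₁ = 0.752, c = a/β₁ = 7.4847/0.752 = 9.95 in.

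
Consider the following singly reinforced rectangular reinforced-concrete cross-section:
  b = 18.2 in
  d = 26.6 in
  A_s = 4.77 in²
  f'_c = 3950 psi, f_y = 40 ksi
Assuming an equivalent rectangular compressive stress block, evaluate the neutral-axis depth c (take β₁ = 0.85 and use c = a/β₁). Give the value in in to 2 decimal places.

T = A_s f_y = 4.77 × 40 = 190.8 kips.
a = T/(0.85 f'_c b) = 190.8/(0.85 × 3.95 × 18.2) = 3.1224 in.
With β₁ = 0.85, c = a/β₁ = 3.1224/0.85 = 3.67 in.

c ≈ 3.67 in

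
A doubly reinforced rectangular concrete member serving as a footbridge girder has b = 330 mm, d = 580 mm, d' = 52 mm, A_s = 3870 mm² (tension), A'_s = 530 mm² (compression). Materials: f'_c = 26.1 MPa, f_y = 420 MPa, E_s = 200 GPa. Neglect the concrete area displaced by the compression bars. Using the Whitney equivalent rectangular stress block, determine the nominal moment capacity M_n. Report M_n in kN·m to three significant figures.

M_n ≈ 797 kN·m

Assume both tension and compression steel yield.
Net tension couple steel: A_s − A'_s = 3340 mm².
a = (A_s − A'_s) f_y / (0.85 f'_c b) = 1402800/(0.85 × 26.1 × 330) = 191.61 mm.
c = a/β₁ = 191.61/0.85 = 225.42 mm; ε'_s = 0.003(c − d')/c = 0.0023 ≥ f_y/E_s = 0.0021, so compression steel does yield.
M_n = (A_s − A'_s) f_y (d − a/2) + A'_s f_y (d − d') = [1402800 × (580 − 95.805) + 222600 × (580 − 52)] × 10⁻⁶ = 679.23 + 117.53 = 796.76 kN·m.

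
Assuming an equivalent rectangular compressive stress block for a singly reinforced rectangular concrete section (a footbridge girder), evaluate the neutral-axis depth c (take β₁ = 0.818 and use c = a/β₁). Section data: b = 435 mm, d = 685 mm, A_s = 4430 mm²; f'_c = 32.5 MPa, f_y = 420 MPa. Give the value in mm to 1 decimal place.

T = A_s f_y = 4430 × 420 = 1860600 N = 1860.6 kN.
Setting C = 0.85 f'_c a b equal to T: a = 1860600/(0.85 × 32.5 × 435) = 154.832 mm.
With β₁ = 0.818, c = a/β₁ = 154.832/0.818 = 189.3 mm.

c ≈ 189.3 mm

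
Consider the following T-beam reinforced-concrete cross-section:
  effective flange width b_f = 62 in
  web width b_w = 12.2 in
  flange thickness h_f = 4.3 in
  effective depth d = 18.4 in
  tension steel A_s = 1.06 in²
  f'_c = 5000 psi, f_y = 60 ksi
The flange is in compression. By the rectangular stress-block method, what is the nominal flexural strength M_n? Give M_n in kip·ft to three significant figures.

Tension: T = A_s f_y = 1.06 × 60 = 63.6 kips.
Try a within the flange: a = T/(0.85 f'_c b_f) = 63.6/(0.85 × 5 × 62) = 0.241 in.
Since a = 0.241 ≤ h_f = 4.3 in, the stress block lies entirely in the flange; analyse as a rectangular beam of width b_f.
M_n = T(d − a/2) = 63.6 × (18.4 − 0.1205) = 1162.6 kip·in.
M_n = 1162.6/12 = 96.88 kip·ft.

M_n ≈ 96.9 kip·ft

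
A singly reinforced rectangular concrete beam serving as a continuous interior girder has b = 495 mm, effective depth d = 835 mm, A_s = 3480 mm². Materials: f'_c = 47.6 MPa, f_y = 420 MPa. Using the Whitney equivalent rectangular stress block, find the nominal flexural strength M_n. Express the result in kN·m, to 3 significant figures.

M_n ≈ 1170 kN·m

T = A_s f_y = 3480 × 420 = 1461600 N = 1461.6 kN.
From C = T: a = T/(0.85 f'_c b) = 1461600/(0.85 × 47.6 × 495) = 72.98 mm.
M_n = T(d − a/2) = 1461.6 kN × (835 − 36.49) mm = 1167.10 kN·m.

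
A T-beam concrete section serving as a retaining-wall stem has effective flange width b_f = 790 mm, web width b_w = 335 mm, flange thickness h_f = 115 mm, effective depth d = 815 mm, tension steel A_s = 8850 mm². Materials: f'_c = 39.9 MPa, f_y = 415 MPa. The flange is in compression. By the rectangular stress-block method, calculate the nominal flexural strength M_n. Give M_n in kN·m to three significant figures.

M_n ≈ 2730 kN·m

Tension: T = A_s f_y = 8850 × 415 = 3672750 N.
Try a within the flange: a = T/(0.85 f'_c b_f) = 3672750/(0.85 × 39.9 × 790) = 137.08 mm.
a = 137.08 > h_f = 115 mm: the block extends into the web. Split into flange-overhang and web parts.
C_f = 0.85 f'_c (b_f − b_w) h_f = 0.85 × 39.9 × (790 − 335) × 115 = 1774602 N.
Remaining web compression depth: a_w = (T − C_f)/(0.85 f'_c b_w) = (3672750 − 1774602)/(0.85 × 39.9 × 335) = 167.07 mm.
M_n = C_f(d − h_f/2) + (T − C_f)(d − a_w/2) = 1774602 × (815 − 57.5) + 1898148 × (815 − 83.535) = 1344.26 + 1388.43 = 2732.69 × 10⁶ N·mm.
M_n = 2732.69 kN·m.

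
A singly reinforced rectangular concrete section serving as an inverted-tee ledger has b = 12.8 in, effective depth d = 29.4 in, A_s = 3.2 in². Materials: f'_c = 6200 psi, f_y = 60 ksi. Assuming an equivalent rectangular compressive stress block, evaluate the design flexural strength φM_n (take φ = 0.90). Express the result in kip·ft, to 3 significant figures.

T = A_s f_y = 3.2 × 60 = 192 kips.
a = T/(0.85 f'_c b) = 192/(0.85 × 6.2 × 12.8) = 2.846 in.
M_n = T(d − a/2) = 192 × (29.4 − 1.423) = 5371.6 kip·in = 5371.6/12 = 447.63 kip·ft.
φM_n = 0.90 × 447.63 = 402.87 kip·ft.

φM_n ≈ 403 kip·ft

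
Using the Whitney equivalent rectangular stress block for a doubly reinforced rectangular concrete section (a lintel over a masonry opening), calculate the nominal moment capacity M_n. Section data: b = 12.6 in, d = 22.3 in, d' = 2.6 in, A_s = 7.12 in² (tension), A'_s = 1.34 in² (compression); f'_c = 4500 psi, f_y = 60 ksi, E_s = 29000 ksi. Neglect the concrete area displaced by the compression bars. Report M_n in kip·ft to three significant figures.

M_n ≈ 672 kip·ft

Assume both steels yield.
a = (A_s − A'_s) f_y/(0.85 f'_c b) = (7.12 − 1.34) × 60/(0.85 × 4.5 × 12.6) = 7.196 in.
c = a/β₁ = 7.196/0.825 = 8.722 in; ε'_s = 0.003(c − d')/c = 0.0021 ≥ ε_y = 0.0021, so the compression steel yields.
M_n = (A_s − A'_s) f_y (d − a/2) + A'_s f_y (d − d') = 346.8 × (22.3 − 3.598) + 80.4 × (22.3 − 2.6) = 6485.9 + 1583.9 = 8069.8 kip·in = 8069.8/12 = 672.48 kip·ft.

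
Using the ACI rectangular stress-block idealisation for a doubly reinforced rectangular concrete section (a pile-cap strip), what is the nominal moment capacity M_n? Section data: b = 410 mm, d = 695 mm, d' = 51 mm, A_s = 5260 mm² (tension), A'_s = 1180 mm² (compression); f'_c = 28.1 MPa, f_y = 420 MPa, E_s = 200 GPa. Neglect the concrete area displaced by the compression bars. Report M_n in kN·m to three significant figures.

Assume both tension and compression steel yield.
Net tension couple steel: A_s − A'_s = 4080 mm².
a = (A_s − A'_s) f_y / (0.85 f'_c b) = 1713600/(0.85 × 28.1 × 410) = 174.98 mm.
c = a/β₁ = 174.98/0.849 = 206.10 mm; ε'_s = 0.003(c − d')/c = 0.0023 ≥ f_y/E_s = 0.0021, so compression steel does yield.
M_n = (A_s − A'_s) f_y (d − a/2) + A'_s f_y (d − d') = [1713600 × (695 − 87.49) + 495600 × (695 − 51)] × 10⁻⁶ = 1041.03 + 319.17 = 1360.20 kN·m.

M_n ≈ 1360 kN·m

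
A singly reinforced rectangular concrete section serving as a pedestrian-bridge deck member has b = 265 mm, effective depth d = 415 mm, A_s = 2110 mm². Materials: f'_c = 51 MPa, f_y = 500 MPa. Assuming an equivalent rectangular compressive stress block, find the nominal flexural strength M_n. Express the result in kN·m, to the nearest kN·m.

M_n ≈ 389 kN·m

T = A_s f_y = 2110 × 500 = 1055000 N = 1055 kN.
From C = T: a = T/(0.85 f'_c b) = 1055000/(0.85 × 51 × 265) = 91.84 mm.
M_n = T(d − a/2) = 1055 kN × (415 − 45.92) mm = 389.38 kN·m.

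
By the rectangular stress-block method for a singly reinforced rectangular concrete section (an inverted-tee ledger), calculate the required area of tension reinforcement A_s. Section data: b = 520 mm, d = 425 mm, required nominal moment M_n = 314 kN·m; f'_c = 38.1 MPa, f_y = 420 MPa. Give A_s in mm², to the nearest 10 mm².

A_s ≈ 1860 mm²

With M_n = 0.85 f'_c a b (d − a/2), solve the quadratic for a:
a = d − √(d² − 2M_n/(0.85 f'_c b)) = 425 − √(425² − 2 × 314×10⁶/(0.85 × 38.1 × 520)) = 46.41 mm.
A_s = 0.85 f'_c a b / f_y = 0.85 × 38.1 × 46.41 × 520 / 420 = 1860.8 mm².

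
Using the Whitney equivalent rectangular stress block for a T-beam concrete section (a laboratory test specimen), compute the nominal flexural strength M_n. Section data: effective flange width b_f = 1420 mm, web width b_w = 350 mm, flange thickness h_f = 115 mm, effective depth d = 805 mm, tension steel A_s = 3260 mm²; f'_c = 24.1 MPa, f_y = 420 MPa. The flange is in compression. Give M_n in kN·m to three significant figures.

M_n ≈ 1070 kN·m

Tension: T = A_s f_y = 3260 × 420 = 1369200 N.
Try a within the flange: a = T/(0.85 f'_c b_f) = 1369200/(0.85 × 24.1 × 1420) = 47.07 mm.
Since a = 47.07 ≤ h_f = 115 mm, the stress block lies entirely in the flange; analyse as a rectangular beam of width b_f.
M_n = T(d − a/2) = 1369200 × (805 − 23.535) = 1069.98 × 10⁶ N·mm.
M_n = 1069.98 kN·m.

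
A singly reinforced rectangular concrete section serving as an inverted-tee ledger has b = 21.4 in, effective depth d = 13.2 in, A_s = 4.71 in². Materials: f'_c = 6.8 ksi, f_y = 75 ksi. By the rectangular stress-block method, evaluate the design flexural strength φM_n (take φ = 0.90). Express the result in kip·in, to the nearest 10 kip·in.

T = A_s f_y = 4.71 × 75 = 353.25 kips.
a = T/(0.85 f'_c b) = 353.25/(0.85 × 6.8 × 21.4) = 2.856 in.
M_n = T(d − a/2) = 353.25 × (13.2 − 1.428) = 4158.5 kip·in.
φM_n = 0.90 × 4158.5 = 3742.7 kip·in.

φM_n ≈ 3740 kip·in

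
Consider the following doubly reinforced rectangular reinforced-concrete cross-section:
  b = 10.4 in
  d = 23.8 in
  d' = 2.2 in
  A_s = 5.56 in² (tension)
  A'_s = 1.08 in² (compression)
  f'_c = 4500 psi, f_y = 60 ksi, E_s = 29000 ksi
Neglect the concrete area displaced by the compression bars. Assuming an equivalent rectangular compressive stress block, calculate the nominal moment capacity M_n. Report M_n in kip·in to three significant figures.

M_n ≈ 6890 kip·in

Assume both steels yield.
a = (A_s − A'_s) f_y/(0.85 f'_c b) = (5.56 − 1.08) × 60/(0.85 × 4.5 × 10.4) = 6.757 in.
c = a/β₁ = 6.757/0.825 = 8.190 in; ε'_s = 0.003(c − d')/c = 0.0022 ≥ ε_y = 0.0021, so the compression steel yields.
M_n = (A_s − A'_s) f_y (d − a/2) + A'_s f_y (d − d') = 268.8 × (23.8 − 3.3785) + 64.8 × (23.8 − 2.2) = 5489.3 + 1399.7 = 6889.0 kip·in.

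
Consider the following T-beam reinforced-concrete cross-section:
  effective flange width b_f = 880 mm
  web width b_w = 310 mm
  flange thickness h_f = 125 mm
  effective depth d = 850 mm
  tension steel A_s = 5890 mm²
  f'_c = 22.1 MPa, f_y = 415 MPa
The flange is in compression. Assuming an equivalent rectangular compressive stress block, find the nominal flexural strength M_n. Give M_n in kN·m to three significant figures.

Tension: T = A_s f_y = 5890 × 415 = 2444350 N.
Try a within the flange: a = T/(0.85 f'_c b_f) = 2444350/(0.85 × 22.1 × 880) = 147.87 mm.
a = 147.87 > h_f = 125 mm: the block extends into the web. Split into flange-overhang and web parts.
C_f = 0.85 f'_c (b_f − b_w) h_f = 0.85 × 22.1 × (880 − 310) × 125 = 1338431 N.
Remaining web compression depth: a_w = (T − C_f)/(0.85 f'_c b_w) = (2444350 − 1338431)/(0.85 × 22.1 × 310) = 189.91 mm.
M_n = C_f(d − h_f/2) + (T − C_f)(d − a_w/2) = 1338431 × (850 − 62.5) + 1105919 × (850 − 94.955) = 1054.01 + 835.02 = 1889.03 × 10⁶ N·mm.
M_n = 1889.03 kN·m.

M_n ≈ 1890 kN·m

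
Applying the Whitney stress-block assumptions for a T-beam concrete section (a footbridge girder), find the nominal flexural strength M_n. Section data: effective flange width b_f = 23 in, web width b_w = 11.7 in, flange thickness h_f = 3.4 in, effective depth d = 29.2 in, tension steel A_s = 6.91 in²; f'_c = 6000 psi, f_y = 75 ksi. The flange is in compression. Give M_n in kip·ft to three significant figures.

M_n ≈ 1160 kip·ft

Tension: T = A_s f_y = 6.91 × 75 = 518.25 kips.
Try a within the flange: a = T/(0.85 f'_c b_f) = 518.25/(0.85 × 6 × 23) = 4.418 in.
a = 4.418 > h_f = 3.4 in: the block extends into the web. Split into flange-overhang and web parts.
C_f = 0.85 f'_c (b_f − b_w) h_f = 0.85 × 6 × (23 − 11.7) × 3.4 = 195.9 kips.
Remaining web compression depth: a_w = (T − C_f)/(0.85 f'_c b_w) = (518.25 − 195.9)/(0.85 × 6 × 11.7) = 5.402 in.
M_n = C_f(d − h_f/2) + (T − C_f)(d − a_w/2) = 195.9 × (29.2 − 1.7) + 322.35 × (29.2 − 2.701) = 5387.3 + 8542.0 = 13929.3 kip·in.
M_n = 13929.3/12 = 1160.78 kip·ft.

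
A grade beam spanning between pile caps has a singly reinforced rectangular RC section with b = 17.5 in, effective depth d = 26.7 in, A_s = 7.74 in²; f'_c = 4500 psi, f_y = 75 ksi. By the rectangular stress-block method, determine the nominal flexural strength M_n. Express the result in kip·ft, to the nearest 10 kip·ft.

T = A_s f_y = 7.74 × 75 = 580.5 kips.
a = T/(0.85 f'_c b) = 580.5/(0.85 × 4.5 × 17.5) = 8.672 in.
M_n = T(d − a/2) = 580.5 × (26.7 − 4.336) = 12982.3 kip·in = 12982.3/12 = 1081.86 kip·ft.

M_n ≈ 1080 kip·ft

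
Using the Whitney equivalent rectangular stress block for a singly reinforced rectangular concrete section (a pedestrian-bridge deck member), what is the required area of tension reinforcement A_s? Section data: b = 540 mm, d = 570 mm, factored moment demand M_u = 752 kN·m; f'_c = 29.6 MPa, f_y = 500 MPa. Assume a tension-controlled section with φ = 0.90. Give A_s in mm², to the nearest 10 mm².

M_n = M_u/φ = 752/0.90 = 835.556 kN·m.
With M_n = 0.85 f'_c a b (d − a/2), solve the quadratic for a:
a = d − √(d² − 2M_n/(0.85 f'_c b)) = 570 − √(570² − 2 × 835.556×10⁶/(0.85 × 29.6 × 540)) = 120.67 mm.
A_s = 0.85 f'_c a b / f_y = 0.85 × 29.6 × 120.67 × 540 / 500 = 3278.9 mm².

A_s ≈ 3280 mm²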